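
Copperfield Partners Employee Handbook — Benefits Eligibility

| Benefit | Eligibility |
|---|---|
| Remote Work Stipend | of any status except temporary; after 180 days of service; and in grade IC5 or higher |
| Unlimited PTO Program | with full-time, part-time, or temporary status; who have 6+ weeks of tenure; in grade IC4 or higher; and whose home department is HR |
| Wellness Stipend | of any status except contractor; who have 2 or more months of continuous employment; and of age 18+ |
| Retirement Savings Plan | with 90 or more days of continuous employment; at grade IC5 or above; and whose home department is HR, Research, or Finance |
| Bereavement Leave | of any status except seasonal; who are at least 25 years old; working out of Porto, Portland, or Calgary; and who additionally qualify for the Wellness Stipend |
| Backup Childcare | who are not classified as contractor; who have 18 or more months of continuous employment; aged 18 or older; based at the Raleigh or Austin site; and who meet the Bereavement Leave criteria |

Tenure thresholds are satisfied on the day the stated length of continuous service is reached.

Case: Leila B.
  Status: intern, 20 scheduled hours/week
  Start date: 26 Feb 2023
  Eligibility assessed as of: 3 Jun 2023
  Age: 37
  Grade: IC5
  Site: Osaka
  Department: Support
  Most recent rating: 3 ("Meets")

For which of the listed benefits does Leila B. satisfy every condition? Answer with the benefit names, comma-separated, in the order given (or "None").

Wellness Stipend

Service from 26 Feb 2023 to 3 Jun 2023: 97 days.
Remote Work Stipend — status intern ✓ (not excluded); service 97 days < 180 days ✗ → not eligible.
Unlimited PTO Program — status intern ✗ (requires full-time, part-time, or temporary) → not eligible.
Wellness Stipend — status intern ✓ (not excluded); service 97 days ≥ 2 months (≈60 days) ✓; age 37 ≥ 18 ✓ → eligible.
Retirement Savings Plan — service 97 days ≥ 90 days ✓; grade IC5 ≥ IC5 ✓; dept Support ✗ → not eligible.
Bereavement Leave — status intern ✓ (not excluded); age 37 ≥ 25 ✓; site Osaka ✗ (not Porto, Portland, or Calgary) → not eligible.
Backup Childcare — status intern ✓ (not excluded); service 97 days < 18 months (≈540 days) ✗ → not eligible.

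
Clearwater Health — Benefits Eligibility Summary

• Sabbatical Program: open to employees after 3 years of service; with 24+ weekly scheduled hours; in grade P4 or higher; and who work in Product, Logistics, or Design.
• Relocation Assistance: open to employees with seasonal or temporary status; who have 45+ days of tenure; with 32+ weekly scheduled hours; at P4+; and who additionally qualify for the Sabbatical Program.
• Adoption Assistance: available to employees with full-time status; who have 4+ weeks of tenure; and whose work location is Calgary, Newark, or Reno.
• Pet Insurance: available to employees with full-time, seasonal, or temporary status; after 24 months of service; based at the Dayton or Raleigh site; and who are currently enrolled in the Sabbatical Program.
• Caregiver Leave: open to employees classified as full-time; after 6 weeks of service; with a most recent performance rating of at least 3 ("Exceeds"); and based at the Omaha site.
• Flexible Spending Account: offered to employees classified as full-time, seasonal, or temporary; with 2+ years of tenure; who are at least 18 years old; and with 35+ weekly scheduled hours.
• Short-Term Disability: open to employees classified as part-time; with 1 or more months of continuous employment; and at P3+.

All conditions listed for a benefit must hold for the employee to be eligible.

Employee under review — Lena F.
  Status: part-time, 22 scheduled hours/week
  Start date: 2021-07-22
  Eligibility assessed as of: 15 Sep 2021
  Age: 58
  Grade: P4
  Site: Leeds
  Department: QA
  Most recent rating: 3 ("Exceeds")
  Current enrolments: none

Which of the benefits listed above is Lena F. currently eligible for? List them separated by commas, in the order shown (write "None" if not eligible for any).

Service from 2021-07-22 to 15 Sep 2021: 55 days.
Sabbatical Program — service 55 days < 3 years (≈1095 days) ✗ → not eligible.
Relocation Assistance — status part-time ✗ (requires seasonal or temporary) → not eligible.
Adoption Assistance — status part-time ✗ (requires full-time) → not eligible.
Pet Insurance — status part-time ✗ (requires full-time, seasonal, or temporary) → not eligible.
Caregiver Leave — status part-time ✗ (requires full-time) → not eligible.
Flexible Spending Account — status part-time ✗ (requires full-time, seasonal, or temporary) → not eligible.
Short-Term Disability — status part-time ✓; service 55 days ≥ 1 month (≈30 days) ✓; grade P4 ≥ P3 ✓ → eligible.

Short-Term Disability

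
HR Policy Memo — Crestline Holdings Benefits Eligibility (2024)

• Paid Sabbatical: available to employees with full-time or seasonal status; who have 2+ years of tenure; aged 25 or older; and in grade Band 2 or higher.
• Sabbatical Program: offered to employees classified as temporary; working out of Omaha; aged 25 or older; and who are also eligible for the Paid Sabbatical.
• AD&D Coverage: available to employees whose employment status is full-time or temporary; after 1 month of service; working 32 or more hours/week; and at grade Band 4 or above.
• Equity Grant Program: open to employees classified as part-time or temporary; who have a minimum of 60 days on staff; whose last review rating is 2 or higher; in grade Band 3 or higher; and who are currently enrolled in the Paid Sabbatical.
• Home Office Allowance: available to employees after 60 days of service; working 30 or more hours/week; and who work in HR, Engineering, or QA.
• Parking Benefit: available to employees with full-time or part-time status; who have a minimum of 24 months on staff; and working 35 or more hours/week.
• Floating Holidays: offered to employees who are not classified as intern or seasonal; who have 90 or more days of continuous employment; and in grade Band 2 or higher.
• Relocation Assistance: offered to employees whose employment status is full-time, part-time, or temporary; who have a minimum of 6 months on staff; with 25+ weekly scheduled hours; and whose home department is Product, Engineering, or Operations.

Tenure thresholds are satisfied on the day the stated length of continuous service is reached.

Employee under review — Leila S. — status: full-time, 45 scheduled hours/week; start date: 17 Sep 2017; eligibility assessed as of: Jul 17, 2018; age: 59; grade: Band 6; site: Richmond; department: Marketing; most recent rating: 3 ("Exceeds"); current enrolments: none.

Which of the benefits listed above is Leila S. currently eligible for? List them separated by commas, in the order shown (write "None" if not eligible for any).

AD&D Coverage, Floating Holidays

Service from 17 Sep 2017 to Jul 17, 2018: 303 days.
Paid Sabbatical — status full-time ✓; service 303 days < 2 years (≈730 days) ✗ → not eligible.
Sabbatical Program — status full-time ✗ (requires temporary) → not eligible.
AD&D Coverage — status full-time ✓; service 303 days ≥ 1 month (≈30 days) ✓; 45 hrs/wk ≥ 32 ✓; grade Band 6 ≥ Band 4 ✓ → eligible.
Equity Grant Program — status full-time ✗ (requires part-time or temporary) → not eligible.
Home Office Allowance — service 303 days ≥ 60 days ✓; 45 hrs/wk ≥ 30 ✓; dept Marketing ✗ → not eligible.
Parking Benefit — status full-time ✓; service 303 days < 24 months (≈720 days) ✗ → not eligible.
Floating Holidays — status full-time ✓ (not excluded); service 303 days ≥ 90 days ✓; grade Band 6 ≥ Band 2 ✓ → eligible.
Relocation Assistance — status full-time ✓; service 303 days ≥ 6 months (≈180 days) ✓; 45 hrs/wk ≥ 25 ✓; dept Marketing ✗ → not eligible.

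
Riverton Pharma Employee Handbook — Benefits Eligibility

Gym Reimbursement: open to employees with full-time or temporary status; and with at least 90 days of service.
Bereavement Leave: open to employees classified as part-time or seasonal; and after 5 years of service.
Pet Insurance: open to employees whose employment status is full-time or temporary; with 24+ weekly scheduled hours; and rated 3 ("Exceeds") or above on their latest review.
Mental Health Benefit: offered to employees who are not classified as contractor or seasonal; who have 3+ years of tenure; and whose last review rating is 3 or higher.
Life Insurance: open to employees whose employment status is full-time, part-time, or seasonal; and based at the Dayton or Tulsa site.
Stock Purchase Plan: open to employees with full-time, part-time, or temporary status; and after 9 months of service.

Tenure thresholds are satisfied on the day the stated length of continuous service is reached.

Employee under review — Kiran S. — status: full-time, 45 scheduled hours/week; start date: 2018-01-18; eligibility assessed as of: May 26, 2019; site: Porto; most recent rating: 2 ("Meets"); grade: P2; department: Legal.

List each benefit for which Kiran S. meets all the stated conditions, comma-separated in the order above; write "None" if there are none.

Gym Reimbursement, Stock Purchase Plan

Service from 2018-01-18 to May 26, 2019: 493 days.
Gym Reimbursement — status full-time ✓; service 493 days ≥ 90 days ✓ → eligible.
Bereavement Leave — status full-time ✗ (requires part-time or seasonal) → not eligible.
Pet Insurance — status full-time ✓; 45 hrs/wk ≥ 24 ✓; rating 2 < 3 ✗ → not eligible.
Mental Health Benefit — status full-time ✓ (not excluded); service 493 days < 3 years (≈1095 days) ✗ → not eligible.
Life Insurance — status full-time ✓; site Porto ✗ (not Dayton or Tulsa) → not eligible.
Stock Purchase Plan — status full-time ✓; service 493 days ≥ 9 months (≈270 days) ✓ → eligible.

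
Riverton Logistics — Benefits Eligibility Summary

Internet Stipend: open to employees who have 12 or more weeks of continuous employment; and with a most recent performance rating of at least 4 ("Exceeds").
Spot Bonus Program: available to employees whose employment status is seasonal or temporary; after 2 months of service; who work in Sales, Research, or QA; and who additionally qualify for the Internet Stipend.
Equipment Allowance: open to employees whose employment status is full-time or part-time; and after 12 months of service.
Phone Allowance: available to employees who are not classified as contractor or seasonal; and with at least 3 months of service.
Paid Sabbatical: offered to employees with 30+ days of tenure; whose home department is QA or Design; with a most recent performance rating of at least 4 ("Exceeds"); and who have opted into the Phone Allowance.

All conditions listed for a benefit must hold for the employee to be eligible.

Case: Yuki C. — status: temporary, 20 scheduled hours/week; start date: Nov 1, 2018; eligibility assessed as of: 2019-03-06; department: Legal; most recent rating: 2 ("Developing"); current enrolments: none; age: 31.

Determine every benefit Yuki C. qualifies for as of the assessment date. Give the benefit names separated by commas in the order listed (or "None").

Phone Allowance

Service from Nov 1, 2018 to 2019-03-06: 125 days.
Internet Stipend — service 125 days ≥ 12 weeks (≈84 days) ✓; rating 2 < 4 ✗ → not eligible.
Spot Bonus Program — status temporary ✓; service 125 days ≥ 2 months (≈60 days) ✓; dept Legal ✗ → not eligible.
Equipment Allowance — status temporary ✗ (requires full-time or part-time) → not eligible.
Phone Allowance — status temporary ✓ (not excluded); service 125 days ≥ 3 months (≈90 days) ✓ → eligible.
Paid Sabbatical — service 125 days ≥ 30 days ✓; dept Legal ✗ → not eligible.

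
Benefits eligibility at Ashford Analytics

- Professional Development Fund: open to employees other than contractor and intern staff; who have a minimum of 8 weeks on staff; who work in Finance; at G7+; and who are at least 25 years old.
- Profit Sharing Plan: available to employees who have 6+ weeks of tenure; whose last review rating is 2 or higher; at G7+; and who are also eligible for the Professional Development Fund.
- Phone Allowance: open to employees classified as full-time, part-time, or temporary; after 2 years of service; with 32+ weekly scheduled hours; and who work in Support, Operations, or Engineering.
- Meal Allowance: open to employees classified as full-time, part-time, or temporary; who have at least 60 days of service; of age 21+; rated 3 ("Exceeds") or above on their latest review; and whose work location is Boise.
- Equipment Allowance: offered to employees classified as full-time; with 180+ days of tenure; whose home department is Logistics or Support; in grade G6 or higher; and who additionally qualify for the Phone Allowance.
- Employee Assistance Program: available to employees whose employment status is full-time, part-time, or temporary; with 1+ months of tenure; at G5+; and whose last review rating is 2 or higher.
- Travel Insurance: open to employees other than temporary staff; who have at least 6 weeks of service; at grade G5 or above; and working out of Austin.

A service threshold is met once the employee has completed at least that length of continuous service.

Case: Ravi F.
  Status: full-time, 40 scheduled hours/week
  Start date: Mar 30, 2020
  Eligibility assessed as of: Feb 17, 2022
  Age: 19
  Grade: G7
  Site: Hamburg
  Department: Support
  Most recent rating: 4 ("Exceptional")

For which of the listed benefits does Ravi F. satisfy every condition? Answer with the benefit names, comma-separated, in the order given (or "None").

Service from Mar 30, 2020 to Feb 17, 2022: 689 days.
Professional Development Fund — status full-time ✓ (not excluded); service 689 days ≥ 8 weeks (≈56 days) ✓; dept Support ✗ → not eligible.
Profit Sharing Plan — service 689 days ≥ 6 weeks (≈42 days) ✓; rating 4 ≥ 2 ✓; grade G7 ≥ G7 ✓; not eligible for Professional Development Fund ✗ → not eligible.
Phone Allowance — status full-time ✓; service 689 days < 2 years (≈730 days) ✗ → not eligible.
Meal Allowance — status full-time ✓; service 689 days ≥ 60 days ✓; age 19 < 21 ✗ → not eligible.
Equipment Allowance — status full-time ✓; service 689 days ≥ 180 days ✓; dept Support ✓; grade G7 ≥ G6 ✓; not eligible for Phone Allowance ✗ → not eligible.
Employee Assistance Program — status full-time ✓; service 689 days ≥ 1 month (≈30 days) ✓; grade G7 ≥ G5 ✓; rating 4 ≥ 2 ✓ → eligible.
Travel Insurance — status full-time ✓ (not excluded); service 689 days ≥ 6 weeks (≈42 days) ✓; grade G7 ≥ G5 ✓; site Hamburg ✗ (not Austin) → not eligible.

Employee Assistance Program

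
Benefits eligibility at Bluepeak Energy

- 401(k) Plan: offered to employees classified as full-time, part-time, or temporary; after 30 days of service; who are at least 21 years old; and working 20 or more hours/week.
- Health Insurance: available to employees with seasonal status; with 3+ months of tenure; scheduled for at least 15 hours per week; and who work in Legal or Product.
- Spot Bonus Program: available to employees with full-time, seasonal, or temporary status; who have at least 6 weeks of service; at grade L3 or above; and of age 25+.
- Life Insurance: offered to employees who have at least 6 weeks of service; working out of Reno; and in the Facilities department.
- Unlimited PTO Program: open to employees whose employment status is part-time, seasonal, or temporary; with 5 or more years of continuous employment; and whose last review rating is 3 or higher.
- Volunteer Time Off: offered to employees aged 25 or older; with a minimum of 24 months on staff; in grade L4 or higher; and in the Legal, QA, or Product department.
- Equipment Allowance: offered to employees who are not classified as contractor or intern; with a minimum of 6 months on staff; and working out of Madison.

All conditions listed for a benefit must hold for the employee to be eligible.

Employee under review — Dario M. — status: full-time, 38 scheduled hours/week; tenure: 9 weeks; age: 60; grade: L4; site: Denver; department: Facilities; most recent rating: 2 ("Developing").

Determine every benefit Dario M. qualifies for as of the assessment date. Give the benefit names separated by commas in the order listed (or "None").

401(k) Plan, Spot Bonus Program

401(k) Plan — status full-time ✓; service 9 weeks ≥ 30 days ✓; age 60 ≥ 21 ✓; 38 hrs/wk ≥ 20 ✓ → eligible.
Health Insurance — status full-time ✗ (requires seasonal) → not eligible.
Spot Bonus Program — status full-time ✓; service 9 weeks ≥ 6 weeks ✓; grade L4 ≥ L3 ✓; age 60 ≥ 25 ✓ → eligible.
Life Insurance — service 9 weeks ≥ 6 weeks ✓; site Denver ✗ (not Reno) → not eligible.
Unlimited PTO Program — status full-time ✗ (requires part-time, seasonal, or temporary) → not eligible.
Volunteer Time Off — age 60 ≥ 25 ✓; service 9 weeks < 24 months (≈720 days) ✗ → not eligible.
Equipment Allowance — status full-time ✓ (not excluded); service 9 weeks < 6 months (≈180 days) ✗ → not eligible.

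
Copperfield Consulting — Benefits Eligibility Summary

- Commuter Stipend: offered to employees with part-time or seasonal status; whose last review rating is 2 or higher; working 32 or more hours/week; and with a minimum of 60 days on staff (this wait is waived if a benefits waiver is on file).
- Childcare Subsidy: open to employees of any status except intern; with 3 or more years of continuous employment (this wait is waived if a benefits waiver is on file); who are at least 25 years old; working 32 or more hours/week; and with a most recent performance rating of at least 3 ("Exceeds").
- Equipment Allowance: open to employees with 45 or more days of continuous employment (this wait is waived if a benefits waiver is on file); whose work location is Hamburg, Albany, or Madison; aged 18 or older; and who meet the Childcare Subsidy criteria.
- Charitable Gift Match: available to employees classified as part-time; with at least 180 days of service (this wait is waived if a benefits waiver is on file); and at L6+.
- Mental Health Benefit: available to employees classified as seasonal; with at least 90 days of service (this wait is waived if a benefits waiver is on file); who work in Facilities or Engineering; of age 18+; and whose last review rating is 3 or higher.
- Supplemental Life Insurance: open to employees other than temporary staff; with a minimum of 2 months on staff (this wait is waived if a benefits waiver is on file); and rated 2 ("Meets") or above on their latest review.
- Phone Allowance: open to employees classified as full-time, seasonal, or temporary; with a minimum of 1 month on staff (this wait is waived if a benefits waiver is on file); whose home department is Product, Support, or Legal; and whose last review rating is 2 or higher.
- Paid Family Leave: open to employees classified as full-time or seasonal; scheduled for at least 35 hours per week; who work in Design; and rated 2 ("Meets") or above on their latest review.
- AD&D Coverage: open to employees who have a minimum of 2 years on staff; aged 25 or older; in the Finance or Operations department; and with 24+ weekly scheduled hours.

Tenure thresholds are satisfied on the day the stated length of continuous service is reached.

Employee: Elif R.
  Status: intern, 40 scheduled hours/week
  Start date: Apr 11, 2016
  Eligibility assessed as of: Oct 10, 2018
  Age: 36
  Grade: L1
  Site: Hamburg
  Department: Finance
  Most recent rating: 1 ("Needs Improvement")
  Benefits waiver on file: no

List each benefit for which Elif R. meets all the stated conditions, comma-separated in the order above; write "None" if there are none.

AD&D Coverage

Service from Apr 11, 2016 to Oct 10, 2018: 912 days.
Commuter Stipend — status intern ✗ (requires part-time or seasonal) → not eligible.
Childcare Subsidy — status intern ✗ (excluded) → not eligible.
Equipment Allowance — no waiver, service 912 days ≥ 45 days ✓; site Hamburg ✓; age 36 ≥ 18 ✓; not eligible for Childcare Subsidy ✗ → not eligible.
Charitable Gift Match — status intern ✗ (requires part-time) → not eligible.
Mental Health Benefit — status intern ✗ (requires seasonal) → not eligible.
Supplemental Life Insurance — status intern ✓ (not excluded); no waiver, service 912 days ≥ 2 months (≈60 days) ✓; rating 1 < 2 ✗ → not eligible.
Phone Allowance — status intern ✗ (requires full-time, seasonal, or temporary) → not eligible.
Paid Family Leave — status intern ✗ (requires full-time or seasonal) → not eligible.
AD&D Coverage — service 912 days ≥ 2 years (≈730 days) ✓; age 36 ≥ 25 ✓; dept Finance ✓; 40 hrs/wk ≥ 24 ✓ → eligible.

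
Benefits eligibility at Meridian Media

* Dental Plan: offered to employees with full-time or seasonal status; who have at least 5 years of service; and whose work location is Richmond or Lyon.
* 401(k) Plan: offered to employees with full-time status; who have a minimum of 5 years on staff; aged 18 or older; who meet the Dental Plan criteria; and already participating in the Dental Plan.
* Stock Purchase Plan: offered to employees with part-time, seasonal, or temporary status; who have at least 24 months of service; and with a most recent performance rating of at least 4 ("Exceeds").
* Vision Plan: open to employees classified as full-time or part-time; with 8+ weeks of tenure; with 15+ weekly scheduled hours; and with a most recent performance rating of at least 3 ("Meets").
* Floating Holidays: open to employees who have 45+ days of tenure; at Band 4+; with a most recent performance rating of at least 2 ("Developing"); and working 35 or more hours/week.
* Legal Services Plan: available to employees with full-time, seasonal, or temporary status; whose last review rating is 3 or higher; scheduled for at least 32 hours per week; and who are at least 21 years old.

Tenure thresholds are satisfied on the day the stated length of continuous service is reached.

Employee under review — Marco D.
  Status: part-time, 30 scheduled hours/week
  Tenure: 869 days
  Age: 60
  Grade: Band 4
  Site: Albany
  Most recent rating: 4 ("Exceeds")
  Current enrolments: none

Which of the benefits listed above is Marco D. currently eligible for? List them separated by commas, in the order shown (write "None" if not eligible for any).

Stock Purchase Plan, Vision Plan

Dental Plan — status part-time ✗ (requires full-time or seasonal) → not eligible.
401(k) Plan — status part-time ✗ (requires full-time) → not eligible.
Stock Purchase Plan — status part-time ✓; service 869 days ≥ 24 months (≈720 days) ✓; rating 4 ≥ 4 ✓ → eligible.
Vision Plan — status part-time ✓; service 869 days ≥ 8 weeks (≈56 days) ✓; 30 hrs/wk ≥ 15 ✓; rating 4 ≥ 3 ✓ → eligible.
Floating Holidays — service 869 days ≥ 45 days ✓; grade Band 4 ≥ Band 4 ✓; rating 4 ≥ 2 ✓; 30 hrs/wk < 35 ✗ → not eligible.
Legal Services Plan — status part-time ✗ (requires full-time, seasonal, or temporary) → not eligible.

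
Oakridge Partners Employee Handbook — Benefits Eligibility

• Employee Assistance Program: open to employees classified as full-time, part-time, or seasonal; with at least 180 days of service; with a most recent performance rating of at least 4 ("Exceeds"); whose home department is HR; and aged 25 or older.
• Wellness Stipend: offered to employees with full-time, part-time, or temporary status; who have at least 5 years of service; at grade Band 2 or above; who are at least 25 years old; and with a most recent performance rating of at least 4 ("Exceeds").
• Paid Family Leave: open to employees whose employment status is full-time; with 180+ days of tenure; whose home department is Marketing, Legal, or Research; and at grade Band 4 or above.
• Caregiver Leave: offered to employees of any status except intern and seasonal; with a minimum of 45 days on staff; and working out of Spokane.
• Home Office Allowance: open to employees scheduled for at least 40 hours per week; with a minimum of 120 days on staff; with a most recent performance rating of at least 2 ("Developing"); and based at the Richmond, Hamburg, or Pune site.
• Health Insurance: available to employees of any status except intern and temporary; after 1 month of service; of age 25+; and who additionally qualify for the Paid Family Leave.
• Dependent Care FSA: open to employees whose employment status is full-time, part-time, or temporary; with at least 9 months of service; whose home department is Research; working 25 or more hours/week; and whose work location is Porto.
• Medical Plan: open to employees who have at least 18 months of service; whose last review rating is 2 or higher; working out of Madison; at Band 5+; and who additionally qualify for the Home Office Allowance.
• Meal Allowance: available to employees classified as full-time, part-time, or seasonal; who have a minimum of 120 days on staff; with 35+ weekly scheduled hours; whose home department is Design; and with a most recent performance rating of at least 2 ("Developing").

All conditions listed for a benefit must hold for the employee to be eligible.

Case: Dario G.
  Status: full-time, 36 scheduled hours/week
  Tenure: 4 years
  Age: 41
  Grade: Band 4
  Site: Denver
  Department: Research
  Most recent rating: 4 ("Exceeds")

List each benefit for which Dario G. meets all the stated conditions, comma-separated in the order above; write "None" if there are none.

Paid Family Leave, Health Insurance

Employee Assistance Program — status full-time ✓; service 4 years ≥ 180 days ✓; rating 4 ≥ 4 ✓; dept Research ✗ → not eligible.
Wellness Stipend — status full-time ✓; service 4 years < 5 years ✗ → not eligible.
Paid Family Leave — status full-time ✓; service 4 years ≥ 180 days ✓; dept Research ✓; grade Band 4 ≥ Band 4 ✓ → eligible.
Caregiver Leave — status full-time ✓ (not excluded); service 4 years ≥ 45 days ✓; site Denver ✗ (not Spokane) → not eligible.
Home Office Allowance — 36 hrs/wk < 40 ✗ → not eligible.
Health Insurance — status full-time ✓ (not excluded); service 4 years ≥ 1 month (≈30 days) ✓; age 41 ≥ 25 ✓; eligible for Paid Family Leave ✓ → eligible.
Dependent Care FSA — status full-time ✓; service 4 years ≥ 9 months (≈270 days) ✓; dept Research ✓; 36 hrs/wk ≥ 25 ✓; site Denver ✗ (not Porto) → not eligible.
Medical Plan — service 4 years ≥ 18 months (≈540 days) ✓; rating 4 ≥ 2 ✓; site Denver ✗ (not Madison) → not eligible.
Meal Allowance — status full-time ✓; service 4 years ≥ 120 days ✓; 36 hrs/wk ≥ 35 ✓; dept Research ✗ → not eligible.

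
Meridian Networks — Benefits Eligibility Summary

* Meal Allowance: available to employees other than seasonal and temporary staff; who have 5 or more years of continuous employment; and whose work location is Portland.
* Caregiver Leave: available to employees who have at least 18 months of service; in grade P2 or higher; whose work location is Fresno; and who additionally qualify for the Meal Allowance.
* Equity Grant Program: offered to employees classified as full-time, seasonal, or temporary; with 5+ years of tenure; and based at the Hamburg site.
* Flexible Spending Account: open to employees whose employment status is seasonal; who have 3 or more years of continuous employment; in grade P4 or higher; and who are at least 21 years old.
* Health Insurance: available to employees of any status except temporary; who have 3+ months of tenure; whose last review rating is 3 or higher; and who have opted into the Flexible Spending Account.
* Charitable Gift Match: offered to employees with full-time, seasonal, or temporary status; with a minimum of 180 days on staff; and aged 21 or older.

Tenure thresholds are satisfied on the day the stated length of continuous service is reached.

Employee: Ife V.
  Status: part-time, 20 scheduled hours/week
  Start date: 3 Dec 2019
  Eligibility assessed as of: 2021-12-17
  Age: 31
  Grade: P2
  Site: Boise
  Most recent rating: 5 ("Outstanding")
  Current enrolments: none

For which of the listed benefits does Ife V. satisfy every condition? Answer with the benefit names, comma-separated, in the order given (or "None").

None

Service from 3 Dec 2019 to 2021-12-17: 745 days.
Meal Allowance — status part-time ✓ (not excluded); service 745 days < 5 years (≈1825 days) ✗ → not eligible.
Caregiver Leave — service 745 days ≥ 18 months (≈540 days) ✓; grade P2 ≥ P2 ✓; site Boise ✗ (not Fresno) → not eligible.
Equity Grant Program — status part-time ✗ (requires full-time, seasonal, or temporary) → not eligible.
Flexible Spending Account — status part-time ✗ (requires seasonal) → not eligible.
Health Insurance — status part-time ✓ (not excluded); service 745 days ≥ 3 months (≈90 days) ✓; rating 5 ≥ 3 ✓; not enrolled in Flexible Spending Account ✗ → not eligible.
Charitable Gift Match — status part-time ✗ (requires full-time, seasonal, or temporary) → not eligible.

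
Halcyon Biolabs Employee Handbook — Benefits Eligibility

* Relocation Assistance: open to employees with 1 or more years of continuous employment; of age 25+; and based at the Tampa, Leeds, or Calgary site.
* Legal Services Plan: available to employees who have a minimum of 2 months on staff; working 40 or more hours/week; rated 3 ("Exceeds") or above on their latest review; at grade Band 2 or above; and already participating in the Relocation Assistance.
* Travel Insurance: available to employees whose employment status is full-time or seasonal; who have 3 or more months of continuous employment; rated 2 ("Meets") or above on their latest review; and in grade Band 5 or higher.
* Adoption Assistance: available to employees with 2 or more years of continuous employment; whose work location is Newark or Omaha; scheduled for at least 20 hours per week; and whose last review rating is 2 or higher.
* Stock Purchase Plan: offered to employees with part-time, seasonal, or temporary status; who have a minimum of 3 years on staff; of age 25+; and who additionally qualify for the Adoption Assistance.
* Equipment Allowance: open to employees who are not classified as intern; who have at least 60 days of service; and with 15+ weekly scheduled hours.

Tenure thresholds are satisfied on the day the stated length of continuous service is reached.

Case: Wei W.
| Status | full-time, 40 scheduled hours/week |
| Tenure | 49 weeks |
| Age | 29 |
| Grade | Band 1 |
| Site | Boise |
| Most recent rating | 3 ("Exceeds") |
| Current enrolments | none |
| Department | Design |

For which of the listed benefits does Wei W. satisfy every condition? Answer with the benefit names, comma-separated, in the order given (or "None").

Equipment Allowance

Relocation Assistance — service 49 weeks < 1 year (≈365 days) ✗ → not eligible.
Legal Services Plan — service 49 weeks ≥ 2 months (≈60 days) ✓; 40 hrs/wk ≥ 40 ✓; rating 3 ≥ 3 ✓; grade Band 1 < Band 2 ✗ → not eligible.
Travel Insurance — status full-time ✓; service 49 weeks ≥ 3 months (≈90 days) ✓; rating 3 ≥ 2 ✓; grade Band 1 < Band 5 ✗ → not eligible.
Adoption Assistance — service 49 weeks < 2 years (≈730 days) ✗ → not eligible.
Stock Purchase Plan — status full-time ✗ (requires part-time, seasonal, or temporary) → not eligible.
Equipment Allowance — status full-time ✓ (not excluded); service 49 weeks ≥ 60 days ✓; 40 hrs/wk ≥ 15 ✓ → eligible.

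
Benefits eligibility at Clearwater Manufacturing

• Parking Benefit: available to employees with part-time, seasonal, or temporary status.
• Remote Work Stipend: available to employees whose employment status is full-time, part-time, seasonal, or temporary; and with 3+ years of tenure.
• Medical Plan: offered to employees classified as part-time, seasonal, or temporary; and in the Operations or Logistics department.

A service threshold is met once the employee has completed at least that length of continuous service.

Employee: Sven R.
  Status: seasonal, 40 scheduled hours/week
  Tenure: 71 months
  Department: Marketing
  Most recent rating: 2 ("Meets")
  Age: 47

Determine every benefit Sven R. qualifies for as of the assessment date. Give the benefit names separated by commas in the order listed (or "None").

Parking Benefit, Remote Work Stipend

Parking Benefit — status seasonal ✓ → eligible.
Remote Work Stipend — status seasonal ✓; service 71 months ≥ 3 years (≈1095 days) ✓ → eligible.
Medical Plan — status seasonal ✓; dept Marketing ✗ → not eligible.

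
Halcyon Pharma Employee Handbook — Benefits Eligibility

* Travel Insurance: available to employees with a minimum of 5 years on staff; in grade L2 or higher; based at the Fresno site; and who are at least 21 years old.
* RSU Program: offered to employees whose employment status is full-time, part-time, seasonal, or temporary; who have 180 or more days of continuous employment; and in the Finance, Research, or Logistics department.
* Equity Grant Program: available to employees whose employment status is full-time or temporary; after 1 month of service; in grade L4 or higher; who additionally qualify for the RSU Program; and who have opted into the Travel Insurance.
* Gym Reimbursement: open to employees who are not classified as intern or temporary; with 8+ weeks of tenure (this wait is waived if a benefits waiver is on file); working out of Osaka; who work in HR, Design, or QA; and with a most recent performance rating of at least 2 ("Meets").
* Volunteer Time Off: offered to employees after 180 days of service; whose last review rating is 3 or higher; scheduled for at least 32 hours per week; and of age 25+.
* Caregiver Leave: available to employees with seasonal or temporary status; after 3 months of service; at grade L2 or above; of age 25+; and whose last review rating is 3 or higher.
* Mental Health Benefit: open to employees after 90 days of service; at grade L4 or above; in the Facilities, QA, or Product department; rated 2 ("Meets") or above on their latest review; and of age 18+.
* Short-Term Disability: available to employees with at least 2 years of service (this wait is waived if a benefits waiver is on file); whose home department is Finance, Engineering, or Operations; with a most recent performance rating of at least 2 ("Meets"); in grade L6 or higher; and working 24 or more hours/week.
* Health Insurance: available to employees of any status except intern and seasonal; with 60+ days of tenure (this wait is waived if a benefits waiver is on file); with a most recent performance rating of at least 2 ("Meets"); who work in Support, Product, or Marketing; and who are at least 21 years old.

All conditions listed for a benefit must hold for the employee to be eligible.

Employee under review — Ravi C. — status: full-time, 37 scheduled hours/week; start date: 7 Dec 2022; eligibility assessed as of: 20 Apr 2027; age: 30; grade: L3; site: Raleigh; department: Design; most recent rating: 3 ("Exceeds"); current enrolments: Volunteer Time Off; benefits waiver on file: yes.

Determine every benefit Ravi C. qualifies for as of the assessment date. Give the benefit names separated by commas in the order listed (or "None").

Service from 7 Dec 2022 to 20 Apr 2027: 1595 days.
Travel Insurance — service 1595 days < 5 years (≈1825 days) ✗ → not eligible.
RSU Program — status full-time ✓; service 1595 days ≥ 180 days ✓; dept Design ✗ → not eligible.
Equity Grant Program — status full-time ✓; service 1595 days ≥ 1 month (≈30 days) ✓; grade L3 < L4 ✗ → not eligible.
Gym Reimbursement — status full-time ✓ (not excluded); benefits waiver on file ✓; site Raleigh ✗ (not Osaka) → not eligible.
Volunteer Time Off — service 1595 days ≥ 180 days ✓; rating 3 ≥ 3 ✓; 37 hrs/wk ≥ 32 ✓; age 30 ≥ 25 ✓ → eligible.
Caregiver Leave — status full-time ✗ (requires seasonal or temporary) → not eligible.
Mental Health Benefit — service 1595 days ≥ 90 days ✓; grade L3 < L4 ✗ → not eligible.
Short-Term Disability — benefits waiver on file ✓; dept Design ✗ → not eligible.
Health Insurance — status full-time ✓ (not excluded); benefits waiver on file ✓; rating 3 ≥ 2 ✓; dept Design ✗ → not eligible.

Volunteer Time Off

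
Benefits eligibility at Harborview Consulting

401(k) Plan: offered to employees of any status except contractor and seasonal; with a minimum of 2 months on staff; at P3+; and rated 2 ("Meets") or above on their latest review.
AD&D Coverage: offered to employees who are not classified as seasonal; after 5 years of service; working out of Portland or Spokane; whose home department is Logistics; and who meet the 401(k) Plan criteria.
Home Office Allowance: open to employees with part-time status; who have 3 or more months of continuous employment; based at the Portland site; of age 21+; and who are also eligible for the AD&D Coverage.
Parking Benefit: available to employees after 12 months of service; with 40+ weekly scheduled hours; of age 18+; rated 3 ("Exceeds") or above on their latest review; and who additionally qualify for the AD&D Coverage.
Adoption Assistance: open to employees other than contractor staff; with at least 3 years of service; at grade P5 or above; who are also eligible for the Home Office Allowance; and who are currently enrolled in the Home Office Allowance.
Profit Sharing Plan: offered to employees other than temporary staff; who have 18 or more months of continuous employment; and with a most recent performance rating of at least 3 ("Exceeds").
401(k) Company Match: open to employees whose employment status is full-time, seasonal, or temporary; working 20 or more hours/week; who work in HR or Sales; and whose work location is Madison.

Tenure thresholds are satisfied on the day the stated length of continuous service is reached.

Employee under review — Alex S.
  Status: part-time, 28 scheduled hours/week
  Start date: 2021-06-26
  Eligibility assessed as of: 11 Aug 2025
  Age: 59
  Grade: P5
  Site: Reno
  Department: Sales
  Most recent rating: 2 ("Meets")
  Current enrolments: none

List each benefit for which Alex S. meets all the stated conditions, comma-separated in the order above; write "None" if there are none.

Service from 2021-06-26 to 11 Aug 2025: 1507 days.
401(k) Plan — status part-time ✓ (not excluded); service 1507 days ≥ 2 months (≈60 days) ✓; grade P5 ≥ P3 ✓; rating 2 ≥ 2 ✓ → eligible.
AD&D Coverage — status part-time ✓ (not excluded); service 1507 days < 5 years (≈1825 days) ✗ → not eligible.
Home Office Allowance — status part-time ✓; service 1507 days ≥ 3 months (≈90 days) ✓; site Reno ✗ (not Portland) → not eligible.
Parking Benefit — service 1507 days ≥ 12 months (≈360 days) ✓; 28 hrs/wk < 40 ✗ → not eligible.
Adoption Assistance — status part-time ✓ (not excluded); service 1507 days ≥ 3 years (≈1095 days) ✓; grade P5 ≥ P5 ✓; not eligible for Home Office Allowance ✗ → not eligible.
Profit Sharing Plan — status part-time ✓ (not excluded); service 1507 days ≥ 18 months (≈540 days) ✓; rating 2 < 3 ✗ → not eligible.
401(k) Company Match — status part-time ✗ (requires full-time, seasonal, or temporary) → not eligible.

401(k) Plan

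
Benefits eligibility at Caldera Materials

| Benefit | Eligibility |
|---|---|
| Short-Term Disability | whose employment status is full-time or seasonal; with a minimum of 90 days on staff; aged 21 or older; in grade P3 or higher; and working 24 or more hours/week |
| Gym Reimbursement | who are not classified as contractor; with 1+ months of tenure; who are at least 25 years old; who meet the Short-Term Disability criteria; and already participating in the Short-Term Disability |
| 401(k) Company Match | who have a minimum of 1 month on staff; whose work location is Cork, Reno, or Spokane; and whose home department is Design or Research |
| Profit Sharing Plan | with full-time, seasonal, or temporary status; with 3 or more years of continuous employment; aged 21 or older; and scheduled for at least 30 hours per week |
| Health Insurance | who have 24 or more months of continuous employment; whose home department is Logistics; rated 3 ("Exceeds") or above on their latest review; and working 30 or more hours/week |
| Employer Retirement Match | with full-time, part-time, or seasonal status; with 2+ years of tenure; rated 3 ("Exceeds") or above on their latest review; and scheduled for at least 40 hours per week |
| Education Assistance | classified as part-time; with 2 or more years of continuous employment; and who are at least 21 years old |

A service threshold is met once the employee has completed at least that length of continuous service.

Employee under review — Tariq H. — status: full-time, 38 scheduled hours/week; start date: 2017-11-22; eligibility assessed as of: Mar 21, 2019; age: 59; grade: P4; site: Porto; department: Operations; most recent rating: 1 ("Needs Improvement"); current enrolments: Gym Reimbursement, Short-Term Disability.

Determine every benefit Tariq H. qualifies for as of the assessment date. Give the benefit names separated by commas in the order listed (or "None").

Short-Term Disability, Gym Reimbursement

Service from 2017-11-22 to Mar 21, 2019: 484 days.
Short-Term Disability — status full-time ✓; service 484 days ≥ 90 days ✓; age 59 ≥ 21 ✓; grade P4 ≥ P3 ✓; 38 hrs/wk ≥ 24 ✓ → eligible.
Gym Reimbursement — status full-time ✓ (not excluded); service 484 days ≥ 1 month (≈30 days) ✓; age 59 ≥ 25 ✓; eligible for Short-Term Disability ✓; enrolled in Short-Term Disability ✓ → eligible.
401(k) Company Match — service 484 days ≥ 1 month (≈30 days) ✓; site Porto ✗ (not Cork, Reno, or Spokane) → not eligible.
Profit Sharing Plan — status full-time ✓; service 484 days < 3 years (≈1095 days) ✗ → not eligible.
Health Insurance — service 484 days < 24 months (≈720 days) ✗ → not eligible.
Employer Retirement Match — status full-time ✓; service 484 days < 2 years (≈730 days) ✗ → not eligible.
Education Assistance — status full-time ✗ (requires part-time) → not eligible.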